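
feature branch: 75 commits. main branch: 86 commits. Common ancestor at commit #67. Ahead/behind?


Common ancestor: commit #67
feature commits after divergence: 75 - 67 = 8
main commits after divergence: 86 - 67 = 19
feature is 8 commits ahead of main
main is 19 commits ahead of feature

feature ahead: 8, main ahead: 19


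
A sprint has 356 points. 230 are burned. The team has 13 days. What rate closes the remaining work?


Formula: Required rate = Remaining points / Days left
Remaining = 356 - 230 = 126 points
Required rate = 126 / 13 = 9.69 points/day

9.69 points/day


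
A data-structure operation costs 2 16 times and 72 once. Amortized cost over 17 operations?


Formula: Amortized cost = Total cost / Operations
Total cost = (16 * 2) + (1 * 72)
Total cost = 32 + 72 = 104
Amortized = 104 / 17 = 6.1176

6.1176


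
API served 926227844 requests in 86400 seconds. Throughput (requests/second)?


Formula: throughput = requests / seconds
throughput = 926227844 / 86400
throughput = 10720.23 requests/second

10720.23 requests/second


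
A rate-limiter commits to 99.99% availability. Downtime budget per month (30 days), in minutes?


Formula: allowed downtime = period * (100 - SLA) / 100
Period (month (30 days)) = 43200 minutes
Unavailability fraction = (100 - 99.99) / 100
Allowed downtime = 43200 * (100 - 99.99) / 100
Allowed downtime = 4.32 minutes

4.32 minutes


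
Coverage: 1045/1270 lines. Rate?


Coverage = covered / total * 100
Coverage = 1045 / 1270 * 100
Coverage = 82.28%

82.28%


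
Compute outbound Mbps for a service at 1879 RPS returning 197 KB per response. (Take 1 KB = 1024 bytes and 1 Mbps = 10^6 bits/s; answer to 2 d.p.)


Formula: Mbps = payload_bytes * RPS * 8 / 1e6
Payload per request = 197 KB = 197 * 1024 = 201728 bytes
Total bytes/sec = 201728 * 1879 = 379046912
Total bits/sec = 379046912 * 8 = 3032375296
Mbps = 3032375296 / 1e6 = 3032.38

3032.38 Mbps


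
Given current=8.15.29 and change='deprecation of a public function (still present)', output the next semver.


Current: 8.15.29
Change category: 'deprecation of a public function (still present)' → minor bump
SemVer rule: minor bump → increment MINOR, reset PATCH to 0 (MAJOR unchanged)
New: 8.16.0

8.16.0


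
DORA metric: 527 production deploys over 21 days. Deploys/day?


Formula: deployments per day = releases / days
= 527 / 21
= 25.095 deploys/day
(equivalently, 175.67 deploys/week)

25.095 deploys/day


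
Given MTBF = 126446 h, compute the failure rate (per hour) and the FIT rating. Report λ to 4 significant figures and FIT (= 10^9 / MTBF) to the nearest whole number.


Formula: λ = 1 / MTBF; FIT = λ × 1e9 = 1e9 / MTBF
λ = 1 / 126446 ≈ 7.909e-06 failures/hour
FIT = 1e9 / 126446 ≈ 7909 failures per 1e9 hours (nearest whole number)

λ = 7.909e-06 /h, FIT = 7909


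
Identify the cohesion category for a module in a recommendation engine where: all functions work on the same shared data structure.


Reasoning: Functions share data
Type: Communicational cohesion

Communicational cohesion


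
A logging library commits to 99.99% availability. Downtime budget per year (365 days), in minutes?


Formula: allowed downtime = period * (100 - SLA) / 100
Period (year (365 days)) = 525600 minutes
Unavailability fraction = (100 - 99.99) / 100
Allowed downtime = 525600 * (100 - 99.99) / 100
Allowed downtime = 52.56 minutes

52.56 minutes


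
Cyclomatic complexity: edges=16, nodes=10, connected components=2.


Formula: V(G) = E - N + 2P
V(G) = 16 - 10 + 2*2
V(G) = 6 + 4
V(G) = 10

10


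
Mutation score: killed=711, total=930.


Mutation score = killed / total * 100
Mutation score = 711 / 930 * 100
Mutation score = 76.45%

76.45%


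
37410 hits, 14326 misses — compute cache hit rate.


Formula: hit rate = hits / (hits + misses) * 100
hit rate = 37410 / (37410 + 14326) * 100
hit rate = 37410 / 51736 * 100
hit rate = 72.31%

72.31%


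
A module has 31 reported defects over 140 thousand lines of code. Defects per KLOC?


Defect density = defects / KLOC
Defect density = 31 / 140
Defect density = 0.221 defects/KLOC

0.221 defects/KLOC


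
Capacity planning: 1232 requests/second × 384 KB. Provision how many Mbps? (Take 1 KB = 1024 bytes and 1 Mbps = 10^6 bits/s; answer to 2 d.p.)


Formula: Mbps = payload_bytes * RPS * 8 / 1e6
Payload per request = 384 KB = 384 * 1024 = 393216 bytes
Total bytes/sec = 393216 * 1232 = 484442112
Total bits/sec = 484442112 * 8 = 3875536896
Mbps = 3875536896 / 1e6 = 3875.54

3875.54 Mbps


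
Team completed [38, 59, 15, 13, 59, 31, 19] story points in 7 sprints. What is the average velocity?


Formula: Avg velocity = Total points / Number of sprints
Points: [38, 59, 15, 13, 59, 31, 19]
Sum = 38 + 59 + 15 + 13 + 59 + 31 + 19 = 234
Avg velocity = 234 / 7 = 33.43 points/sprint

33.43 points/sprint


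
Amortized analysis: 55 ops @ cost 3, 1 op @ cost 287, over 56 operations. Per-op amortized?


Formula: Amortized cost = Total cost / Operations
Total cost = (55 * 3) + (1 * 287)
Total cost = 165 + 287 = 452
Amortized = 452 / 56 = 8.0714

8.0714


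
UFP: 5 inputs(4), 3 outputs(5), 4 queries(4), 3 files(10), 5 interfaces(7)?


UFP = EI*4 + EO*5 + EQ*4 + ILF*10 + EIF*7
UFP = 5*4 + 3*5 + 4*4 + 3*10 + 5*7
UFP = 20 + 15 + 16 + 30 + 35
UFP = 116

116


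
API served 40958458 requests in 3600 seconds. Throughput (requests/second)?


Formula: throughput = requests / seconds
throughput = 40958458 / 3600
throughput = 11377.35 requests/second

11377.35 requests/second


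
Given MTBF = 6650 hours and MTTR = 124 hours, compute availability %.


Availability = MTBF / (MTBF + MTTR)
Availability = 6650 / (6650 + 124)
Availability = 6650 / 6774
Availability = 98.1695%

98.1695%


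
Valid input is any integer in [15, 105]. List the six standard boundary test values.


Range: [15, 105]
Boundaries: just below min, min, min+1, max-1, max, just above max
Values: [14, 15, 16, 104, 105, 106]

[14, 15, 16, 104, 105, 106]


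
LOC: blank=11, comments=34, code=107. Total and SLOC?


Total LOC = blank + comment + code
Total LOC = 11 + 34 + 107 = 152
SLOC (source only) = code = 107

Total LOC: 152, SLOC: 107


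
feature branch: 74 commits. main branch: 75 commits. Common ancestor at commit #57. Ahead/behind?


Common ancestor: commit #57
feature commits after divergence: 74 - 57 = 17
main commits after divergence: 75 - 57 = 18
feature is 17 commits ahead of main
main is 18 commits ahead of feature

feature ahead: 17, main ahead: 18


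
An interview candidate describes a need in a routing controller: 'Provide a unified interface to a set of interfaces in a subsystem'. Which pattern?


This matches the Facade pattern

Facade


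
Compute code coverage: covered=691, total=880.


Coverage = covered / total * 100
Coverage = 691 / 880 * 100
Coverage = 78.52%

78.52%


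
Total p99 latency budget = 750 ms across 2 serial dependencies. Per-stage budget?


Formula: per_stage = total_budget / stages
per_stage = 750 / 2
per_stage = 375.0 ms

375.0 ms


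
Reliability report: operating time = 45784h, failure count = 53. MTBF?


Formula: MTBF = Total operating time / Number of failures
MTBF = 45784 / 53
MTBF = 863.85 hours

863.85 hours


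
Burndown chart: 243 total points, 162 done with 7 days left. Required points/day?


Formula: Required rate = Remaining points / Days left
Remaining = 243 - 162 = 81 points
Required rate = 81 / 7 = 11.57 points/day

11.57 points/day


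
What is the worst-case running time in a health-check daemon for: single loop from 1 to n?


Reasoning: one pass through n items
Complexity: O(n)

O(n)


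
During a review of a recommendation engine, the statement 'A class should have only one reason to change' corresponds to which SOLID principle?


This describes the Single Responsibility Principle (SRP)

Single Responsibility Principle (SRP)


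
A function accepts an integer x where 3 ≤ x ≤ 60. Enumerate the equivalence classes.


Valid range: [3, 60]
Class 1: x < 3 — invalid
Class 2: 3 ≤ x ≤ 60 — valid
Class 3: x > 60 — invalid
Total equivalence classes: 3

3 equivalence classes


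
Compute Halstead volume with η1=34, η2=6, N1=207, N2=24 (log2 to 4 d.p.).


Formula: V = N * log2(η), where N = N1 + N2 and η = η1 + η2
η = 34 + 6 = 40
N = 207 + 24 = 231
log2(40) ≈ 5.3219
V = 231 * 5.3219 = 1229.36

1229.36


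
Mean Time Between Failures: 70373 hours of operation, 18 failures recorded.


Formula: MTBF = Total operating time / Number of failures
MTBF = 70373 / 18
MTBF = 3909.61 hours

3909.61 hours


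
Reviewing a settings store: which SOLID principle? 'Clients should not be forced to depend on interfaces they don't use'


This describes the Interface Segregation Principle (ISP)

Interface Segregation Principle (ISP)


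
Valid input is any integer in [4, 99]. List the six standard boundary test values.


Range: [4, 99]
Boundaries: just below min, min, min+1, max-1, max, just above max
Values: [3, 4, 5, 98, 99, 100]

[3, 4, 5, 98, 99, 100]


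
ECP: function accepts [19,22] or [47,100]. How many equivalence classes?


Valid ranges: [19,22] and [47,100]
Class 1: x < 19 — invalid
Class 2: 19 ≤ x ≤ 22 — valid
Class 3: 22 < x < 47 — invalid (gap between ranges)
Class 4: 47 ≤ x ≤ 100 — valid
Class 5: x > 100 — invalid
Total equivalence classes: 5

5 equivalence classes


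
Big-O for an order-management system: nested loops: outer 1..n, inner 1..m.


Reasoning: product of independent bounds
Complexity: O(n*m)

O(n*m)


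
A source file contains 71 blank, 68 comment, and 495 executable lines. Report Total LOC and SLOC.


Total LOC = blank + comment + code
Total LOC = 71 + 68 + 495 = 634
SLOC (source only) = code = 495

Total LOC: 634, SLOC: 495


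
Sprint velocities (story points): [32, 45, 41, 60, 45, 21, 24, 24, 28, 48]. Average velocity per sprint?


Formula: Avg velocity = Total points / Number of sprints
Points: [32, 45, 41, 60, 45, 21, 24, 24, 28, 48]
Sum = 32 + 45 + 41 + 60 + 45 + 21 + 24 + 24 + 28 + 48 = 368
Avg velocity = 368 / 10 = 36.8 points/sprint

36.8 points/sprint


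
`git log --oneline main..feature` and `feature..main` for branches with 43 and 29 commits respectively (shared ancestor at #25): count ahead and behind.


Common ancestor: commit #25
feature commits after divergence: 43 - 25 = 18
main commits after divergence: 29 - 25 = 4
feature is 18 commits ahead of main
main is 4 commits ahead of feature

feature ahead: 18, main ahead: 4


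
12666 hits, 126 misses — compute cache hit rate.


Formula: hit rate = hits / (hits + misses) * 100
hit rate = 12666 / (12666 + 126) * 100
hit rate = 12666 / 12792 * 100
hit rate = 99.02%

99.02%


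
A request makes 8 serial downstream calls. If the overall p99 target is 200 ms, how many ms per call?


Formula: per_stage = total_budget / stages
per_stage = 200 / 8
per_stage = 25.0 ms

25.0 ms


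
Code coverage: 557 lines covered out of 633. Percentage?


Coverage = covered / total * 100
Coverage = 557 / 633 * 100
Coverage = 87.99%

87.99%


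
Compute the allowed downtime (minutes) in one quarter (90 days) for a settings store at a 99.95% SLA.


Formula: allowed downtime = period * (100 - SLA) / 100
Period (quarter (90 days)) = 129600 minutes
Unavailability fraction = (100 - 99.95) / 100
Allowed downtime = 129600 * (100 - 99.95) / 100
Allowed downtime = 64.8 minutes

64.8 minutes


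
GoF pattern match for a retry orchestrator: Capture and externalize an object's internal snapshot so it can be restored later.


This matches the Memento pattern

Memento


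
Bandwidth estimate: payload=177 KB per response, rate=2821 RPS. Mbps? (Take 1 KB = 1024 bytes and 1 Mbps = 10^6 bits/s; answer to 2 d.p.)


Formula: Mbps = payload_bytes * RPS * 8 / 1e6
Payload per request = 177 KB = 177 * 1024 = 181248 bytes
Total bytes/sec = 181248 * 2821 = 511300608
Total bits/sec = 511300608 * 8 = 4090404864
Mbps = 4090404864 / 1e6 = 4090.4

4090.4 Mbps


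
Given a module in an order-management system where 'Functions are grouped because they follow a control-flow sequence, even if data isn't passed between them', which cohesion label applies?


Reasoning: Grouped by order of execution within a routine, not by data flow
Type: Procedural cohesion

Procedural cohesion


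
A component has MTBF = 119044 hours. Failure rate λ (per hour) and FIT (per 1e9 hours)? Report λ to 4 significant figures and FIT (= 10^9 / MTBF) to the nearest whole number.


Formula: λ = 1 / MTBF; FIT = λ × 1e9 = 1e9 / MTBF
λ = 1 / 119044 ≈ 8.400e-06 failures/hour
FIT = 1e9 / 119044 ≈ 8400 failures per 1e9 hours (nearest whole number)

λ = 8.400e-06 /h, FIT = 8400


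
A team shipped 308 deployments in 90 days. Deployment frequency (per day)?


Formula: deployments per day = releases / days
= 308 / 90
= 3.422 deploys/day
(equivalently, 23.96 deploys/week)

3.422 deploys/day


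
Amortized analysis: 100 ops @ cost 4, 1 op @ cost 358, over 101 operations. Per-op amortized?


Formula: Amortized cost = Total cost / Operations
Total cost = (100 * 4) + (1 * 358)
Total cost = 400 + 358 = 758
Amortized = 758 / 101 = 7.505

7.505


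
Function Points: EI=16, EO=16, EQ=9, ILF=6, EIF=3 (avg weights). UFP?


UFP = EI*4 + EO*5 + EQ*4 + ILF*10 + EIF*7
UFP = 16*4 + 16*5 + 9*4 + 6*10 + 3*7
UFP = 64 + 80 + 36 + 60 + 21
UFP = 261

261


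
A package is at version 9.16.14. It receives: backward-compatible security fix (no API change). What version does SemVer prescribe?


Current: 9.16.14
Change category: 'backward-compatible security fix (no API change)' → patch bump
SemVer rule: patch bump → increment PATCH (MAJOR and MINOR unchanged)
New: 9.16.15

9.16.15


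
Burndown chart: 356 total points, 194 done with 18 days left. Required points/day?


Formula: Required rate = Remaining points / Days left
Remaining = 356 - 194 = 162 points
Required rate = 162 / 18 = 9.0 points/day

9.0 points/day


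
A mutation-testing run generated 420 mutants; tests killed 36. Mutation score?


Mutation score = killed / total * 100
Mutation score = 36 / 420 * 100
Mutation score = 8.57%

8.57%


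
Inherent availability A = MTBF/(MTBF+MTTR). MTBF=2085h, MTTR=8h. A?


Availability = MTBF / (MTBF + MTTR)
Availability = 2085 / (2085 + 8)
Availability = 2085 / 2093
Availability = 99.6178%

99.6178%


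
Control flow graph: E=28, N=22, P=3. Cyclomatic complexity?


Formula: V(G) = E - N + 2P
V(G) = 28 - 22 + 2*3
V(G) = 6 + 6
V(G) = 12

12


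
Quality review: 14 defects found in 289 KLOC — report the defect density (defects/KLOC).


Defect density = defects / KLOC
Defect density = 14 / 289
Defect density = 0.048 defects/KLOC

0.048 defects/KLOC


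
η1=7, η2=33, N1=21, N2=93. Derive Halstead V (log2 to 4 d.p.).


Formula: V = N * log2(η), where N = N1 + N2 and η = η1 + η2
η = 7 + 33 = 40
N = 21 + 93 = 114
log2(40) ≈ 5.3219
V = 114 * 5.3219 = 606.70

606.70


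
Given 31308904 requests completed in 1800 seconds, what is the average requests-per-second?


Formula: throughput = requests / seconds
throughput = 31308904 / 1800
throughput = 17393.84 requests/second

17393.84 requests/second


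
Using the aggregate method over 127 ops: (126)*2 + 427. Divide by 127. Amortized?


Formula: Amortized cost = Total cost / Operations
Total cost = (126 * 2) + (1 * 427)
Total cost = 252 + 427 = 679
Amortized = 679 / 127 = 5.3465

5.3465


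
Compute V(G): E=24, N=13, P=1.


Formula: V(G) = E - N + 2P
V(G) = 24 - 13 + 2*1
V(G) = 11 + 2
V(G) = 13

13


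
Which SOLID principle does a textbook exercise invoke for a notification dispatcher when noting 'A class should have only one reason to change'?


This describes the Single Responsibility Principle (SRP)

Single Responsibility Principle (SRP)


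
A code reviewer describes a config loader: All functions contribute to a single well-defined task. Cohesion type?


Reasoning: Best: single purpose
Type: Functional cohesion

Functional cohesion


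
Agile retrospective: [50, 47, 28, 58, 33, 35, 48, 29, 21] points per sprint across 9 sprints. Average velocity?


Formula: Avg velocity = Total points / Number of sprints
Points: [50, 47, 28, 58, 33, 35, 48, 29, 21]
Sum = 50 + 47 + 28 + 58 + 33 + 35 + 48 + 29 + 21 = 349
Avg velocity = 349 / 9 = 38.78 points/sprint

38.78 points/sprint


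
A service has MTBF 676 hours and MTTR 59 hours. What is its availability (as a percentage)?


Availability = MTBF / (MTBF + MTTR)
Availability = 676 / (676 + 59)
Availability = 676 / 735
Availability = 91.9728%

91.9728%


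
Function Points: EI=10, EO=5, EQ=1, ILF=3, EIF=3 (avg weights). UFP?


UFP = EI*4 + EO*5 + EQ*4 + ILF*10 + EIF*7
UFP = 10*4 + 5*5 + 1*4 + 3*10 + 3*7
UFP = 40 + 25 + 4 + 30 + 21
UFP = 120

120


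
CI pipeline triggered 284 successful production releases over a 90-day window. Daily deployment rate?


Formula: deployments per day = releases / days
= 284 / 90
= 3.156 deploys/day
(equivalently, 22.09 deploys/week)

3.156 deploys/day


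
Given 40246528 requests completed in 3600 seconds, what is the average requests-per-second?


Formula: throughput = requests / seconds
throughput = 40246528 / 3600
throughput = 11179.59 requests/second

11179.59 requests/second


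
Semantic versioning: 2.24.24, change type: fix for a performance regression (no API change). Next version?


Current: 2.24.24
Change category: 'fix for a performance regression (no API change)' → patch bump
SemVer rule: patch bump → increment PATCH (MAJOR and MINOR unchanged)
New: 2.24.25

2.24.25


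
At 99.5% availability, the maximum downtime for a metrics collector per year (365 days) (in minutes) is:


Formula: allowed downtime = period * (100 - SLA) / 100
Period (year (365 days)) = 525600 minutes
Unavailability fraction = (100 - 99.5) / 100
Allowed downtime = 525600 * (100 - 99.5) / 100
Allowed downtime = 2628.0 minutes

2628.0 minutes


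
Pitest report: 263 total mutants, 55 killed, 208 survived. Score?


Mutation score = killed / total * 100
Mutation score = 55 / 263 * 100
Mutation score = 20.91%

20.91%


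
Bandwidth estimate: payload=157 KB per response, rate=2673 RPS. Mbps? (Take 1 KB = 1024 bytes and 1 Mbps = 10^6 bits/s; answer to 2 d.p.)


Formula: Mbps = payload_bytes * RPS * 8 / 1e6
Payload per request = 157 KB = 157 * 1024 = 160768 bytes
Total bytes/sec = 160768 * 2673 = 429732864
Total bits/sec = 429732864 * 8 = 3437862912
Mbps = 3437862912 / 1e6 = 3437.86

3437.86 Mbps


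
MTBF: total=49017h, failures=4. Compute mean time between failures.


Formula: MTBF = Total operating time / Number of failures
MTBF = 49017 / 4
MTBF = 12254.25 hours

12254.25 hours


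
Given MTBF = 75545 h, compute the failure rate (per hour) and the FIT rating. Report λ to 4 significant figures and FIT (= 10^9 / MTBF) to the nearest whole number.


Formula: λ = 1 / MTBF; FIT = λ × 1e9 = 1e9 / MTBF
λ = 1 / 75545 ≈ 1.324e-05 failures/hour
FIT = 1e9 / 75545 ≈ 13237 failures per 1e9 hours (nearest whole number)

λ = 1.324e-05 /h, FIT = 13237


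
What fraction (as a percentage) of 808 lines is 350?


Coverage = covered / total * 100
Coverage = 350 / 808 * 100
Coverage = 43.32%

43.32%


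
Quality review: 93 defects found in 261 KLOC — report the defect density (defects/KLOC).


Defect density = defects / KLOC
Defect density = 93 / 261
Defect density = 0.356 defects/KLOC

0.356 defects/KLOC


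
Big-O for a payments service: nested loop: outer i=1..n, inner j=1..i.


Reasoning: triangle: n(n+1)/2 ~ n^2/2
Complexity: O(n^2)

O(n^2)


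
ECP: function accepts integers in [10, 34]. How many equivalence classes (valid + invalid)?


Valid range: [10, 34]
Class 1: x < 10 — invalid
Class 2: 10 ≤ x ≤ 34 — valid
Class 3: x > 34 — invalid
Total equivalence classes: 3

3 equivalence classes


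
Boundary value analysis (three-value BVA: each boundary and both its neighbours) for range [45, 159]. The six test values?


Range: [45, 159]
Boundaries: just below min, min, min+1, max-1, max, just above max
Values: [44, 45, 46, 158, 159, 160]

[44, 45, 46, 158, 159, 160]


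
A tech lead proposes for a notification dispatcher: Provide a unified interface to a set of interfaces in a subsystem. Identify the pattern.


This matches the Facade pattern

Facade


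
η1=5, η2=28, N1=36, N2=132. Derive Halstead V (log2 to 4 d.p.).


Formula: V = N * log2(η), where N = N1 + N2 and η = η1 + η2
η = 5 + 28 = 33
N = 36 + 132 = 168
log2(33) ≈ 5.0444
V = 168 * 5.0444 = 847.46

847.46


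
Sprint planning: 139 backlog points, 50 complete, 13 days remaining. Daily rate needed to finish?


Formula: Required rate = Remaining points / Days left
Remaining = 139 - 50 = 89 points
Required rate = 89 / 13 = 6.85 points/day

6.85 points/day


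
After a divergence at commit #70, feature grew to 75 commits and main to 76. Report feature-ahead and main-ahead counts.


Common ancestor: commit #70
feature commits after divergence: 75 - 70 = 5
main commits after divergence: 76 - 70 = 6
feature is 5 commits ahead of main
main is 6 commits ahead of feature

feature ahead: 5, main ahead: 6


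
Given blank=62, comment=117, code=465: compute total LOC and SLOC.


Total LOC = blank + comment + code
Total LOC = 62 + 117 + 465 = 644
SLOC (source only) = code = 465

Total LOC: 644, SLOC: 465


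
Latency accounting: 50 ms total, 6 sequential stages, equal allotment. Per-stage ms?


Formula: per_stage = total_budget / stages
per_stage = 50 / 6
per_stage = 8.33 ms

8.33 ms


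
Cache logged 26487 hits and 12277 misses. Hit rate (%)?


Formula: hit rate = hits / (hits + misses) * 100
hit rate = 26487 / (26487 + 12277) * 100
hit rate = 26487 / 38764 * 100
hit rate = 68.33%

68.33%


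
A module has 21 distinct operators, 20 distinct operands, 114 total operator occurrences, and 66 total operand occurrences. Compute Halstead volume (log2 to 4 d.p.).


Formula: V = N * log2(η), where N = N1 + N2 and η = η1 + η2
η = 21 + 20 = 41
N = 114 + 66 = 180
log2(41) ≈ 5.3576
V = 180 * 5.3576 = 964.37

964.37


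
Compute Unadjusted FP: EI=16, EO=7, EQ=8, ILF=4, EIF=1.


UFP = EI*4 + EO*5 + EQ*4 + ILF*10 + EIF*7
UFP = 16*4 + 7*5 + 8*4 + 4*10 + 1*7
UFP = 64 + 35 + 32 + 40 + 7
UFP = 178

178


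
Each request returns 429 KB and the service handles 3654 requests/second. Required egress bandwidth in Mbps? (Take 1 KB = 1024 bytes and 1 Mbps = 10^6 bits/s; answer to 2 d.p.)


Formula: Mbps = payload_bytes * RPS * 8 / 1e6
Payload per request = 429 KB = 429 * 1024 = 439296 bytes
Total bytes/sec = 439296 * 3654 = 1605187584
Total bits/sec = 1605187584 * 8 = 12841500672
Mbps = 12841500672 / 1e6 = 12841.5

12841.5 Mbps


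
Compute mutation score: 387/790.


Mutation score = killed / total * 100
Mutation score = 387 / 790 * 100
Mutation score = 48.99%

48.99%


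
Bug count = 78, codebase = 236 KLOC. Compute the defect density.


Defect density = defects / KLOC
Defect density = 78 / 236
Defect density = 0.331 defects/KLOC

0.331 defects/KLOC


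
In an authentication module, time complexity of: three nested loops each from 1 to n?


Reasoning: three levels of nesting over n
Complexity: O(n^3)

O(n^3)


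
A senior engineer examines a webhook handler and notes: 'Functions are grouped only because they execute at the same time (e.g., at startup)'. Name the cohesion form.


Reasoning: Related by timing only
Type: Temporal cohesion

Temporal cohesion


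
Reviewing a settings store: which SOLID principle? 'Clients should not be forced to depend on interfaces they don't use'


This describes the Interface Segregation Principle (ISP)

Interface Segregation Principle (ISP)


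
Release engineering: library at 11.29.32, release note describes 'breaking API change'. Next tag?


Current: 11.29.32
Change category: 'breaking API change' → major bump
SemVer rule: major bump → increment MAJOR, reset MINOR and PATCH to 0
New: 12.0.0

12.0.0


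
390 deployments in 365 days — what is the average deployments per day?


Formula: deployments per day = releases / days
= 390 / 365
= 1.068 deploys/day
(equivalently, 7.48 deploys/week)

1.068 deploys/day


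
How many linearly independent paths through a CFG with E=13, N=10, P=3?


Formula: V(G) = E - N + 2P
V(G) = 13 - 10 + 2*3
V(G) = 3 + 6
V(G) = 9

9


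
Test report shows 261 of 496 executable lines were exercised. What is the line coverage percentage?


Coverage = covered / total * 100
Coverage = 261 / 496 * 100
Coverage = 52.62%

52.62%


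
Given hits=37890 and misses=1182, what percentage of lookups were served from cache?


Formula: hit rate = hits / (hits + misses) * 100
hit rate = 37890 / (37890 + 1182) * 100
hit rate = 37890 / 39072 * 100
hit rate = 96.97%

96.97%


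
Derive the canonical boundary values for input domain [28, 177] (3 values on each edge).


Range: [28, 177]
Boundaries: just below min, min, min+1, max-1, max, just above max
Values: [27, 28, 29, 176, 177, 178]

[27, 28, 29, 176, 177, 178]


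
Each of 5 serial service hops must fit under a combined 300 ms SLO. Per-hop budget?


Formula: per_stage = total_budget / stages
per_stage = 300 / 5
per_stage = 60.0 ms

60.0 ms


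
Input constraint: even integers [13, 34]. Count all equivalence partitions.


Constraint: even integers in [13, 34]
Class 1: x < 13 — out-of-range invalid
Class 2: x in [13,34] but odd — wrong type invalid
Class 3: x in [13,34] and even — valid
Class 4: x > 34 — out-of-range invalid
Total equivalence classes: 4

4 equivalence classes


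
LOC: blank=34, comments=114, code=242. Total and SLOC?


Total LOC = blank + comment + code
Total LOC = 34 + 114 + 242 = 390
SLOC (source only) = code = 242

Total LOC: 390, SLOC: 242


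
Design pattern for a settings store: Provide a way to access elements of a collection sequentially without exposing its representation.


This matches the Iterator pattern

Iterator


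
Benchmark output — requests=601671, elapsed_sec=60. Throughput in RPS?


Formula: throughput = requests / seconds
throughput = 601671 / 60
throughput = 10027.85 requests/second

10027.85 requests/second


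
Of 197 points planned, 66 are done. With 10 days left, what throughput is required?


Formula: Required rate = Remaining points / Days left
Remaining = 197 - 66 = 131 points
Required rate = 131 / 10 = 13.1 points/day

13.1 points/day


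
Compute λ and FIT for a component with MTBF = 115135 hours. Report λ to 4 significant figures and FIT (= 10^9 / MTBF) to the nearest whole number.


Formula: λ = 1 / MTBF; FIT = λ × 1e9 = 1e9 / MTBF
λ = 1 / 115135 ≈ 8.685e-06 failures/hour
FIT = 1e9 / 115135 ≈ 8685 failures per 1e9 hours (nearest whole number)

λ = 8.685e-06 /h, FIT = 8685


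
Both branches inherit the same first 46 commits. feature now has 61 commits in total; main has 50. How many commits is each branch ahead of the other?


Common ancestor: commit #46
feature commits after divergence: 61 - 46 = 15
main commits after divergence: 50 - 46 = 4
feature is 15 commits ahead of main
main is 4 commits ahead of feature

feature ahead: 15, main ahead: 4


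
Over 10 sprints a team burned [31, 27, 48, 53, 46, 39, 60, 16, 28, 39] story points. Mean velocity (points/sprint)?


Formula: Avg velocity = Total points / Number of sprints
Points: [31, 27, 48, 53, 46, 39, 60, 16, 28, 39]
Sum = 31 + 27 + 48 + 53 + 46 + 39 + 60 + 16 + 28 + 39 = 387
Avg velocity = 387 / 10 = 38.7 points/sprint

38.7 points/sprint


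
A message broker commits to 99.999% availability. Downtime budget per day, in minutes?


Formula: allowed downtime = period * (100 - SLA) / 100
Period (day) = 1440 minutes
Unavailability fraction = (100 - 99.999) / 100
Allowed downtime = 1440 * (100 - 99.999) / 100
Allowed downtime = 0.0144 minutes

0.0144 minutes


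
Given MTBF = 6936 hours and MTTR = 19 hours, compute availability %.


Availability = MTBF / (MTBF + MTTR)
Availability = 6936 / (6936 + 19)
Availability = 6936 / 6955
Availability = 99.7268%

99.7268%


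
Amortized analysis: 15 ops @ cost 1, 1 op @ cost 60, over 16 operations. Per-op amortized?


Formula: Amortized cost = Total cost / Operations
Total cost = (15 * 1) + (1 * 60)
Total cost = 15 + 60 = 75
Amortized = 75 / 16 = 4.6875

4.6875


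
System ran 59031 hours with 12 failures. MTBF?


Formula: MTBF = Total operating time / Number of failures
MTBF = 59031 / 12
MTBF = 4919.25 hours

4919.25 hours


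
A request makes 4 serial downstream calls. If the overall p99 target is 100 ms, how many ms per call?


Formula: per_stage = total_budget / stages
per_stage = 100 / 4
per_stage = 25.0 ms

25.0 ms


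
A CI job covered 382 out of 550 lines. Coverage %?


Coverage = covered / total * 100
Coverage = 382 / 550 * 100
Coverage = 69.45%

69.45%


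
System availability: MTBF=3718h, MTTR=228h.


Availability = MTBF / (MTBF + MTTR)
Availability = 3718 / (3718 + 228)
Availability = 3718 / 3946
Availability = 94.222%

94.222%


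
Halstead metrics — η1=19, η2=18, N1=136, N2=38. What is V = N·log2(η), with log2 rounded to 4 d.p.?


Formula: V = N * log2(η), where N = N1 + N2 and η = η1 + η2
η = 19 + 18 = 37
N = 136 + 38 = 174
log2(37) ≈ 5.2095
V = 174 * 5.2095 = 906.45

906.45


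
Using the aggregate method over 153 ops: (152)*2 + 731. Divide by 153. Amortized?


Formula: Amortized cost = Total cost / Operations
Total cost = (152 * 2) + (1 * 731)
Total cost = 304 + 731 = 1035
Amortized = 1035 / 153 = 6.7647

6.7647


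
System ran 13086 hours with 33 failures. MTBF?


Formula: MTBF = Total operating time / Number of failures
MTBF = 13086 / 33
MTBF = 396.55 hours

396.55 hours


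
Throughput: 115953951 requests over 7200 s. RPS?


Formula: throughput = requests / seconds
throughput = 115953951 / 7200
throughput = 16104.72 requests/second

16104.72 requests/second


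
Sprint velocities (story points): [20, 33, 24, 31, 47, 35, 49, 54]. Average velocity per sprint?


Formula: Avg velocity = Total points / Number of sprints
Points: [20, 33, 24, 31, 47, 35, 49, 54]
Sum = 20 + 33 + 24 + 31 + 47 + 35 + 49 + 54 = 293
Avg velocity = 293 / 8 = 36.63 points/sprint

36.63 points/sprint


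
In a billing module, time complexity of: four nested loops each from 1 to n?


Reasoning: four levels of nesting
Complexity: O(n^4)

O(n^4)


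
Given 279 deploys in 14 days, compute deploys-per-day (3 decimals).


Formula: deployments per day = releases / days
= 279 / 14
= 19.929 deploys/day
(equivalently, 139.5 deploys/week)

19.929 deploys/day


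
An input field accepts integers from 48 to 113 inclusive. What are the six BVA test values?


Range: [48, 113]
Boundaries: just below min, min, min+1, max-1, max, just above max
Values: [47, 48, 49, 112, 113, 114]

[47, 48, 49, 112, 113, 114]


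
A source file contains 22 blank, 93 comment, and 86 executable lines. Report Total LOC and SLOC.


Total LOC = blank + comment + code
Total LOC = 22 + 93 + 86 = 201
SLOC (source only) = code = 86

Total LOC: 201, SLOC: 86


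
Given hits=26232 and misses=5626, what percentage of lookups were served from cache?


Formula: hit rate = hits / (hits + misses) * 100
hit rate = 26232 / (26232 + 5626) * 100
hit rate = 26232 / 31858 * 100
hit rate = 82.34%

82.34%


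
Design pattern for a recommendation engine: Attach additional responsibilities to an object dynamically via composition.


This matches the Decorator pattern

Decorator


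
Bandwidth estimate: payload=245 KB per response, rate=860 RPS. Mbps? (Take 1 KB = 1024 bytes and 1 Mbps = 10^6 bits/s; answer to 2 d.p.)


Formula: Mbps = payload_bytes * RPS * 8 / 1e6
Payload per request = 245 KB = 245 * 1024 = 250880 bytes
Total bytes/sec = 250880 * 860 = 215756800
Total bits/sec = 215756800 * 8 = 1726054400
Mbps = 1726054400 / 1e6 = 1726.05

1726.05 Mbps


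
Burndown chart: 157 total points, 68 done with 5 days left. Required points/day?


Formula: Required rate = Remaining points / Days left
Remaining = 157 - 68 = 89 points
Required rate = 89 / 5 = 17.8 points/day

17.8 points/day


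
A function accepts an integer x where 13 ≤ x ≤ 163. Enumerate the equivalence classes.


Valid range: [13, 163]
Class 1: x < 13 — invalid
Class 2: 13 ≤ x ≤ 163 — valid
Class 3: x > 163 — invalid
Total equivalence classes: 3

3 equivalence classes


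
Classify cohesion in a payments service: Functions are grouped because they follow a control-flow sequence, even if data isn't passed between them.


Reasoning: Grouped by order of execution within a routine, not by data flow
Type: Procedural cohesion

Procedural cohesion


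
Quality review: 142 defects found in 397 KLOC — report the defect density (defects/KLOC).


Defect density = defects / KLOC
Defect density = 142 / 397
Defect density = 0.358 defects/KLOC

0.358 defects/KLOC


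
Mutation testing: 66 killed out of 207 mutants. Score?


Mutation score = killed / total * 100
Mutation score = 66 / 207 * 100
Mutation score = 31.88%

31.88%


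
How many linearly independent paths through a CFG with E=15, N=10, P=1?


Formula: V(G) = E - N + 2P
V(G) = 15 - 10 + 2*1
V(G) = 5 + 2
V(G) = 7

7


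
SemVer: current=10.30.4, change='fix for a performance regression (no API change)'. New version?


Current: 10.30.4
Change category: 'fix for a performance regression (no API change)' → patch bump
SemVer rule: patch bump → increment PATCH (MAJOR and MINOR unchanged)
New: 10.30.5

10.30.5


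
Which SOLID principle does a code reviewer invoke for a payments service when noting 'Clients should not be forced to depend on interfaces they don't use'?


This describes the Interface Segregation Principle (ISP)

Interface Segregation Principle (ISP)


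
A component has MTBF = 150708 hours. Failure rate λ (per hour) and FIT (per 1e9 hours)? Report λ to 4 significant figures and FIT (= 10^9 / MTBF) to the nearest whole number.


Formula: λ = 1 / MTBF; FIT = λ × 1e9 = 1e9 / MTBF
λ = 1 / 150708 ≈ 6.635e-06 failures/hour
FIT = 1e9 / 150708 ≈ 6635 failures per 1e9 hours (nearest whole number)

λ = 6.635e-06 /h, FIT = 6635


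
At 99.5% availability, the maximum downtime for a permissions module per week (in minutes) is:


Formula: allowed downtime = period * (100 - SLA) / 100
Period (week) = 10080 minutes
Unavailability fraction = (100 - 99.5) / 100
Allowed downtime = 10080 * (100 - 99.5) / 100
Allowed downtime = 50.4 minutes

50.4 minutes


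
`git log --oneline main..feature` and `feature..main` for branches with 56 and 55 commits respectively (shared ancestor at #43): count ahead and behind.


Common ancestor: commit #43
feature commits after divergence: 56 - 43 = 13
main commits after divergence: 55 - 43 = 12
feature is 13 commits ahead of main
main is 12 commits ahead of feature

feature ahead: 13, main ahead: 12


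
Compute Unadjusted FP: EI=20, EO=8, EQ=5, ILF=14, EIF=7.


UFP = EI*4 + EO*5 + EQ*4 + ILF*10 + EIF*7
UFP = 20*4 + 8*5 + 5*4 + 14*10 + 7*7
UFP = 80 + 40 + 20 + 140 + 49
UFP = 329

329


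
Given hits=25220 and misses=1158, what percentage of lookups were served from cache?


Formula: hit rate = hits / (hits + misses) * 100
hit rate = 25220 / (25220 + 1158) * 100
hit rate = 25220 / 26378 * 100
hit rate = 95.61%

95.61%


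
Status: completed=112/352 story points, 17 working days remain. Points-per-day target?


Formula: Required rate = Remaining points / Days left
Remaining = 352 - 112 = 240 points
Required rate = 240 / 17 = 14.12 points/day

14.12 points/day


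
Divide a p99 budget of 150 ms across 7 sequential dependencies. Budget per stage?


Formula: per_stage = total_budget / stages
per_stage = 150 / 7
per_stage = 21.43 ms

21.43 ms


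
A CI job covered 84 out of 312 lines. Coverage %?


Coverage = covered / total * 100
Coverage = 84 / 312 * 100
Coverage = 26.92%

26.92%


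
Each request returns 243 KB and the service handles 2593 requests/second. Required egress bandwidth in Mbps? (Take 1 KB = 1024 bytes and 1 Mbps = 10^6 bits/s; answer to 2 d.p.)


Formula: Mbps = payload_bytes * RPS * 8 / 1e6
Payload per request = 243 KB = 243 * 1024 = 248832 bytes
Total bytes/sec = 248832 * 2593 = 645221376
Total bits/sec = 645221376 * 8 = 5161771008
Mbps = 5161771008 / 1e6 = 5161.77

5161.77 Mbps


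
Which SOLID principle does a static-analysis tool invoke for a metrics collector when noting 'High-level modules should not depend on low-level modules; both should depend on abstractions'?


This describes the Dependency Inversion Principle (DIP)

Dependency Inversion Principle (DIP)


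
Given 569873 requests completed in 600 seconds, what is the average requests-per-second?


Formula: throughput = requests / seconds
throughput = 569873 / 600
throughput = 949.79 requests/second

949.79 requests/second


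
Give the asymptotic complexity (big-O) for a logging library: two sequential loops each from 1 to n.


Reasoning: sequential dominates: O(n) + O(n) = O(n)
Complexity: O(n)

O(n)


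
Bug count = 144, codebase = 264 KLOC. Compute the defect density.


Defect density = defects / KLOC
Defect density = 144 / 264
Defect density = 0.545 defects/KLOC

0.545 defects/KLOC


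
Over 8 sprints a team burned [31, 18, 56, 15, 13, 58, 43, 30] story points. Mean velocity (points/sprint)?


Formula: Avg velocity = Total points / Number of sprints
Points: [31, 18, 56, 15, 13, 58, 43, 30]
Sum = 31 + 18 + 56 + 15 + 13 + 58 + 43 + 30 = 264
Avg velocity = 264 / 8 = 33.0 points/sprint

33.0 points/sprint


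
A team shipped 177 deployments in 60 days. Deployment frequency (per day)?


Formula: deployments per day = releases / days
= 177 / 60
= 2.95 deploys/day
(equivalently, 20.65 deploys/week)

2.95 deploys/day


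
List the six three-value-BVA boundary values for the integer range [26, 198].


Range: [26, 198]
Boundaries: just below min, min, min+1, max-1, max, just above max
Values: [25, 26, 27, 197, 198, 199]

[25, 26, 27, 197, 198, 199]


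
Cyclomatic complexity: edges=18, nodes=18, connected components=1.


Formula: V(G) = E - N + 2P
V(G) = 18 - 18 + 2*1
V(G) = 0 + 2
V(G) = 2

2


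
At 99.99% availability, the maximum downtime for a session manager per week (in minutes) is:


Formula: allowed downtime = period * (100 - SLA) / 100
Period (week) = 10080 minutes
Unavailability fraction = (100 - 99.99) / 100
Allowed downtime = 10080 * (100 - 99.99) / 100
Allowed downtime = 1.008 minutes

1.008 minutes


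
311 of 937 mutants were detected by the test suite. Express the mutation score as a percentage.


Mutation score = killed / total * 100
Mutation score = 311 / 937 * 100
Mutation score = 33.19%

33.19%


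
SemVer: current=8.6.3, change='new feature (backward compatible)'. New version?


Current: 8.6.3
Change category: 'new feature (backward compatible)' → minor bump
SemVer rule: minor bump → increment MINOR, reset PATCH to 0 (MAJOR unchanged)
New: 8.7.0

8.7.0


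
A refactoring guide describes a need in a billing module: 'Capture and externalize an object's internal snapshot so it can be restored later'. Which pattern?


This matches the Memento pattern

Memento


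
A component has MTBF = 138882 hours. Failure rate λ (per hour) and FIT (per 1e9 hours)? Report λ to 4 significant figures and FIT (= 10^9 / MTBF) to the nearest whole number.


Formula: λ = 1 / MTBF; FIT = λ × 1e9 = 1e9 / MTBF
λ = 1 / 138882 ≈ 7.200e-06 failures/hour
FIT = 1e9 / 138882 ≈ 7200 failures per 1e9 hours (nearest whole number)

λ = 7.200e-06 /h, FIT = 7200
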